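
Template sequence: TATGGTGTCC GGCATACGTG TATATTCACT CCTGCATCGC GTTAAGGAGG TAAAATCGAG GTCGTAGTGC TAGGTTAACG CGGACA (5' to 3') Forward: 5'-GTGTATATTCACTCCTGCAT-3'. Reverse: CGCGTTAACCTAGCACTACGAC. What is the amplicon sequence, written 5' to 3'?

5'-GTGTATATTCACTCCTGCATCGCGTTAAGGAGGTAAAATCGAGGTCGTAGTGCTAGGTTAACGCG-3'

Scanning the template, GTGTATATTCACTCCTGCAT occurs at positions 18–37; this primer anneals to the bottom strand there with its 3' end pointing downstream.
Taking the reverse complement of CGCGTTAACCTAGCACTACGAC gives GTCGTAGTGCTAGGTTAACGCG, found at positions 61–82 on the template; the primer anneals here to the top strand with its 3' end pointing upstream.
The product is the template from position 18 through 82 (65 bp).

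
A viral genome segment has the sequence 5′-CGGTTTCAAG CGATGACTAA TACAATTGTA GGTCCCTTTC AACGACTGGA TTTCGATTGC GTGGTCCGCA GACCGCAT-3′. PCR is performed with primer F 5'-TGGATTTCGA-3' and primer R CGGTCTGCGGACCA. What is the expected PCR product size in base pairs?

The forward primer matches the template at positions 47–56.
Taking the reverse complement of CGGTCTGCGGACCA gives TGGTCCGCAGACCG, found at positions 62–75 on the template; the primer anneals here to the top strand with its 3' end pointing upstream.
Amplicon spans positions 47–75: 29 bp.

29 bp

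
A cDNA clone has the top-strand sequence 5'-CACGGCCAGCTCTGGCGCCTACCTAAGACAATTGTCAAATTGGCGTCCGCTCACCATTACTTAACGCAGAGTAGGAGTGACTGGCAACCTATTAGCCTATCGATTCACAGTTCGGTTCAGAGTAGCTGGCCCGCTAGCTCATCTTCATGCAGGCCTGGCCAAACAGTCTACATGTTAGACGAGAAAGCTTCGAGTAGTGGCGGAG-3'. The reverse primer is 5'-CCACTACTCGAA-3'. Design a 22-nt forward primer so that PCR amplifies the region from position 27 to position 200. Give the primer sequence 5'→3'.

5'-GACAATTGTCAAATTGGCGTCC-3'

The reverse primer's reverse complement TTCGAGTAGTGG matches the template at positions 189–200; the product starts at position 27.
The forward primer is identical to the top strand over positions 27–48: GACAATTGTCAAATTGGCGTCC.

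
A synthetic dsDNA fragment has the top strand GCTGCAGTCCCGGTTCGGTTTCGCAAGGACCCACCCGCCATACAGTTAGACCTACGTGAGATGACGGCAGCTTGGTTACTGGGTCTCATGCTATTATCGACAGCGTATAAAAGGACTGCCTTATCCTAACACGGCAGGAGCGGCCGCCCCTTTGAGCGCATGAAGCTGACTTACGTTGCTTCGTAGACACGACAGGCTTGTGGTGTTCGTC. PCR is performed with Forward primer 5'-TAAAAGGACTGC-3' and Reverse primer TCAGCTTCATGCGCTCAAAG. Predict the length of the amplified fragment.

Scanning the template, TAAAAGGACTGC occurs at positions 108–119; this primer anneals to the bottom strand there with its 3' end pointing downstream.
Reverse complement of the reverse primer: CTTTGAGCGCATGAAGCTGA. This occurs on the top strand at positions 150–169.
Amplicon spans positions 108–169: 62 bp.

62 bp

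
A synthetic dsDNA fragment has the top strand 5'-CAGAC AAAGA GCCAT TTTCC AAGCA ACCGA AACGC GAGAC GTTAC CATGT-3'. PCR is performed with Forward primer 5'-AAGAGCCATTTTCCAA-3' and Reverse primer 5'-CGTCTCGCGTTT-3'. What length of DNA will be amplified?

The forward primer matches the template at positions 7–22.
Reverse complement of the reverse primer: AAACGCGAGACG. This occurs on the top strand at positions 30–41.
Product length = (reverse-primer end) − (forward-primer start) + 1 = 41 − 7 + 1 = 35 bp.

35 bp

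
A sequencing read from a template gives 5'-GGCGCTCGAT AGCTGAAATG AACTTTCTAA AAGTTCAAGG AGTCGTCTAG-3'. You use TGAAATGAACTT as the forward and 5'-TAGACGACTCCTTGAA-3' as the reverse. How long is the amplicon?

36 bp

Forward primer TGAAATGAACTT is found on the top strand at positions 14–25.
Reverse complement of the reverse primer: TTCAAGGAGTCGTCTA. This occurs on the top strand at positions 34–49.
The product runs from position 14 to position 49, so its length is 49 − 14 + 1 = 36 bp.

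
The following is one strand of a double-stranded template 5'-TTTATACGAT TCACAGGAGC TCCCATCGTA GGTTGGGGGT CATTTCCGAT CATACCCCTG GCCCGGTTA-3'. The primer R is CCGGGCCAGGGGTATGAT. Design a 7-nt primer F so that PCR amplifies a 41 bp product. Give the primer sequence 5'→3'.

The reverse primer's reverse complement ATCATACCCCTGGCCCGG matches the template at positions 49–66, so the product ends at position 66.
A 41 bp product then starts at position 66 − 41 + 1 = 26.
The forward primer is identical to the top strand there: TCGTAGG.

5'-TCGTAGG-3'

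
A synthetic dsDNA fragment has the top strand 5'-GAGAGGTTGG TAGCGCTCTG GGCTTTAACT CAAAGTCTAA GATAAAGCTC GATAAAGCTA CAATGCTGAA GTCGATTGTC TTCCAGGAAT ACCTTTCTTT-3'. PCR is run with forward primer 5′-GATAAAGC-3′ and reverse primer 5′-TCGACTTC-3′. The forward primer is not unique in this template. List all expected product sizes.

The forward primer GATAAAGC matches the top strand at positions 41–48, 51–58.
The reverse primer's reverse complement is GAAGTCGA, matching at positions 68–75.
Each forward site pairs with the reverse site to give a product ending at position 75: sizes 35, 25 bp.

35 bp, 25 bp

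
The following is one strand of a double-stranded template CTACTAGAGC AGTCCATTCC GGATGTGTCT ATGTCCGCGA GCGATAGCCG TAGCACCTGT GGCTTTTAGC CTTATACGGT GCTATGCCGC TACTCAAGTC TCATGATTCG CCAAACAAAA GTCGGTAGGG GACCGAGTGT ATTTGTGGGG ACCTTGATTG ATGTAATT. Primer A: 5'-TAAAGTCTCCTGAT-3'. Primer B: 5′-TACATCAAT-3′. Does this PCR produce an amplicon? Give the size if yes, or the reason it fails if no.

No product — primer A has no binding site in the template.

Primer A (TAAAGTCTCCTGAT) does not match the top strand, and its reverse complement ATCAGGAGACTTTA does not match either.
With no annealing site for primer A, no amplification occurs.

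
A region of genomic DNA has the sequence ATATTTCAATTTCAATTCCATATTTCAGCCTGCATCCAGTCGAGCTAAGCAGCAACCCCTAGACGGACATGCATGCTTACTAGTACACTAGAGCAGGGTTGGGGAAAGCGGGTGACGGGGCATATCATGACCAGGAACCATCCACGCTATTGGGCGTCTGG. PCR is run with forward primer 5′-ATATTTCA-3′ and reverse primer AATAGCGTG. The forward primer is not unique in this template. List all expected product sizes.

151 bp, 132 bp

The forward primer ATATTTCA matches the top strand at positions 1–8, 20–27.
The reverse primer's reverse complement is CACGCTATT, matching at positions 143–151.
Each forward site pairs with the reverse site to give a product ending at position 151: sizes 151, 132 bp.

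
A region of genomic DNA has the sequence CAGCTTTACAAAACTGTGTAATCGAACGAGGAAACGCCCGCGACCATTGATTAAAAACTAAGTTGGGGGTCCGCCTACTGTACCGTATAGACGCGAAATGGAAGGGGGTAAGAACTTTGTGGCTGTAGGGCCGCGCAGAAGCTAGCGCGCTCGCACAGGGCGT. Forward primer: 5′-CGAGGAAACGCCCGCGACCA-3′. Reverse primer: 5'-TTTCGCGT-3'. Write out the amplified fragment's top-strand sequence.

5'-CGAGGAAACGCCCGCGACCATTGATTAAAAACTAAGTTGGGGGTCCGCCTACTGTACCGTATAGACGCGAAA-3'

Forward primer CGAGGAAACGCCCGCGACCA is found on the top strand at positions 27–46.
Taking the reverse complement of TTTCGCGT gives ACGCGAAA, found at positions 91–98 on the template; the primer anneals here to the top strand with its 3' end pointing upstream.
The product is the template from position 27 through 98 (72 bp).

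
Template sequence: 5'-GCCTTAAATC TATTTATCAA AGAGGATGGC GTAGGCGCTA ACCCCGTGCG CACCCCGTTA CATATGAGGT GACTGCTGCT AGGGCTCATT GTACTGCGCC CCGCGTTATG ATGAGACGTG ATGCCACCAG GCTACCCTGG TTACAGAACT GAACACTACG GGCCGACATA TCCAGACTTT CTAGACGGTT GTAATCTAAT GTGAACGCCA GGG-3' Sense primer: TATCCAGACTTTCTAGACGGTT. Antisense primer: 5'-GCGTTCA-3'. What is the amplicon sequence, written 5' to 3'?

Scanning the template, TATCCAGACTTTCTAGACGGTT occurs at positions 169–190; this primer anneals to the bottom strand there with its 3' end pointing downstream.
Reverse complement of the reverse primer: TGAACGC. This occurs on the top strand at positions 202–208.
The product is the template from position 169 through 208 (40 bp).

5'-TATCCAGACTTTCTAGACGGTTGTAATCTAATGTGAACGC-3'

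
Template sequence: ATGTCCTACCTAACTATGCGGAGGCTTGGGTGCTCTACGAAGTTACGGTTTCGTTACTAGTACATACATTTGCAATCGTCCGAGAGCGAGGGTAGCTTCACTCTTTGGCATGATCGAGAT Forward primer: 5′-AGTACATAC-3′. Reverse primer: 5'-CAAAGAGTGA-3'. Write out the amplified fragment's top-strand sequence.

5'-AGTACATACATTTGCAATCGTCCGAGAGCGAGGGTAGCTTCACTCTTTG-3'

Forward primer AGTACATAC is found on the top strand at positions 59–67.
Reverse complement of the reverse primer: TCACTCTTTG. This occurs on the top strand at positions 98–107.
The product is the template from position 59 through 107 (49 bp).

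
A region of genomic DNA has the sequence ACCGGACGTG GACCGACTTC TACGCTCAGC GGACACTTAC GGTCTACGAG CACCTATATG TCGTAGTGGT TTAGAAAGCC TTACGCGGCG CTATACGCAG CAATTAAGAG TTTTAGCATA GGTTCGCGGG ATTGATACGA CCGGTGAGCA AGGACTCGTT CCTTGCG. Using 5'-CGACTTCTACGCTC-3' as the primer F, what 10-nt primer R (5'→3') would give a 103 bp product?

5'-CTAAAACTCT-3'

The forward primer binds at positions 14–27, so a 103 bp product ends at position 14 + 103 − 1 = 116.
The reverse primer anneals to the top strand over positions 107–116, i.e. to AGAGTTTTAG.
Its sequence written 5'→3' is the reverse complement: CTAAAACTCT.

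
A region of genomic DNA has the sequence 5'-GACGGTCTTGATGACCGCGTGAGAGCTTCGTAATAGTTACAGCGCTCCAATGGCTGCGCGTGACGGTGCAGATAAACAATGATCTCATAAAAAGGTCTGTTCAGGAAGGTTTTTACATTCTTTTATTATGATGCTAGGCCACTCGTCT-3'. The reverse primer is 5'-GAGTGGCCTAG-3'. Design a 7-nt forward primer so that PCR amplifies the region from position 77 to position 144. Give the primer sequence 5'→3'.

5'-CAATGAT-3'

The reverse primer's reverse complement CTAGGCCACTC matches the template at positions 134–144; the product starts at position 77.
The forward primer is identical to the top strand over positions 77–83: CAATGAT.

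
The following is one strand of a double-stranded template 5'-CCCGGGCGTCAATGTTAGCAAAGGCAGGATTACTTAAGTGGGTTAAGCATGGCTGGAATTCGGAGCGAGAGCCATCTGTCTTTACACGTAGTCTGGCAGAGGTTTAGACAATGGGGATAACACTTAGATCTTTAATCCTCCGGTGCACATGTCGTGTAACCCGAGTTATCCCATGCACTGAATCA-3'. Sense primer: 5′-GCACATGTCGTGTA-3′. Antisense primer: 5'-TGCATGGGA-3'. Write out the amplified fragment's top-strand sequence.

Scanning the template, GCACATGTCGTGTA occurs at positions 145–158; this primer anneals to the bottom strand there with its 3' end pointing downstream.
The reverse primer's reverse complement is TCCCATGCA, which matches the template at positions 169–177.
The product is the template from position 145 through 177 (33 bp).

5'-GCACATGTCGTGTAACCCGAGTTATCCCATGCA-3'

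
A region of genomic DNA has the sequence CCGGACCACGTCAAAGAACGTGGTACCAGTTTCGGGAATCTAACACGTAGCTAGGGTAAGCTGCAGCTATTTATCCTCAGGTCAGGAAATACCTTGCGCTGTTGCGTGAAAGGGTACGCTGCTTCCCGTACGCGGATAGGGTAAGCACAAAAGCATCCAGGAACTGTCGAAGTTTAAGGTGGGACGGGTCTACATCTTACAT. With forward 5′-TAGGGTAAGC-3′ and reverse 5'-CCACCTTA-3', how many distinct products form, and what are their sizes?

The forward primer TAGGGTAAGC matches the top strand at positions 52–61, 137–146.
The reverse primer's reverse complement is TAAGGTGG, matching at positions 175–182.
Each forward site pairs with the reverse site to give a product ending at position 182: sizes 131, 46 bp.

Two products: 131 bp, 46 bp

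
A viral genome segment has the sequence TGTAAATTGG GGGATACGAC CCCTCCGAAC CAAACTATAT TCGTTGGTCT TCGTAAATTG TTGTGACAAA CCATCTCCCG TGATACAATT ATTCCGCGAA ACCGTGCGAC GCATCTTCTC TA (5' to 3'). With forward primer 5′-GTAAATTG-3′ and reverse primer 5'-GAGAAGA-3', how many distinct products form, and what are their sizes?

Two products: 119 bp, 68 bp

The forward primer GTAAATTG matches the top strand at positions 2–9, 53–60.
The reverse primer's reverse complement is TCTTCTC, matching at positions 114–120.
Each forward site pairs with the reverse site to give a product ending at position 120: sizes 119, 68 bp.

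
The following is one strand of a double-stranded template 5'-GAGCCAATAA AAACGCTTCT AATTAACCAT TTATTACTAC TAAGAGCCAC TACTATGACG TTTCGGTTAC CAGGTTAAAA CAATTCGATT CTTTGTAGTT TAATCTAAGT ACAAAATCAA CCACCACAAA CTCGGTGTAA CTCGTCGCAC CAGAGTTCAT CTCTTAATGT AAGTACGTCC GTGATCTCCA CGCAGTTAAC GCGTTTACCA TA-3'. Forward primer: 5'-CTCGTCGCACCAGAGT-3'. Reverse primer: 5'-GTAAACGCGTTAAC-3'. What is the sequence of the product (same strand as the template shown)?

Forward primer CTCGTCGCACCAGAGT is found on the top strand at positions 141–156.
The reverse primer's reverse complement is GTTAACGCGTTTAC, which matches the template at positions 195–208.
The product is the template from position 141 through 208 (68 bp).

5'-CTCGTCGCACCAGAGTTCATCTCTTAATGTAAGTACGTCCGTGATCTCCACGCAGTTAACGCGTTTAC-3'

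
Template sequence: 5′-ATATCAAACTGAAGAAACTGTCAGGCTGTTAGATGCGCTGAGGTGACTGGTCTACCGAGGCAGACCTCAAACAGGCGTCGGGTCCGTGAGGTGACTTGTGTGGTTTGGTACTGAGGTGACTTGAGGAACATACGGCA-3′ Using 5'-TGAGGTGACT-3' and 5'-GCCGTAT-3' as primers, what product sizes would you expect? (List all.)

98 bp, 50 bp, 25 bp

The forward primer TGAGGTGACT matches the top strand at positions 39–48, 87–96, 112–121.
The reverse primer's reverse complement is ATACGGC, matching at positions 130–136.
Each forward site pairs with the reverse site to give a product ending at position 136: sizes 98, 50, 25 bp.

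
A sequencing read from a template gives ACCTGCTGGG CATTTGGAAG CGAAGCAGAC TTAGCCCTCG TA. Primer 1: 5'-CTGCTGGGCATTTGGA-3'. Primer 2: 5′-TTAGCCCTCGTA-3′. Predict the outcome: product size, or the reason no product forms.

Primer 1 (CTGCTGGGCATTTGGA) matches the top strand at positions 3–18 (3' end points downstream).
Primer 2 (TTAGCCCTCGTA) also matches the top strand directly, at positions 31–42 — its reverse complement TACGAGGGCTAA is not present.
Both primers anneal to the bottom strand with 3' ends pointing the same way, so neither can prime synthesis back toward the other.

No product — both primers anneal to the same strand and extend in the same direction.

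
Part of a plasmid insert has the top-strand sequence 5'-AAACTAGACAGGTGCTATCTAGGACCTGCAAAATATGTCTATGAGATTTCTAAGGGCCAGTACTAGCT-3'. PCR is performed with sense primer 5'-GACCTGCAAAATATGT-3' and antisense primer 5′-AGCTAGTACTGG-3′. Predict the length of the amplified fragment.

46 bp

The forward primer matches the template at positions 23–38.
Reverse complement of the reverse primer: CCAGTACTAGCT. This occurs on the top strand at positions 57–68.
Amplicon spans positions 23–68: 46 bp.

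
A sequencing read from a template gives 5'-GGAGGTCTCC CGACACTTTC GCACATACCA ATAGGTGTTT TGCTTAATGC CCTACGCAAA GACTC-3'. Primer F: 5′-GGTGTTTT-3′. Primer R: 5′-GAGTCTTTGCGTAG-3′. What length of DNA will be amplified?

32 bp

Scanning the template, GGTGTTTT occurs at positions 34–41; this primer anneals to the bottom strand there with its 3' end pointing downstream.
Taking the reverse complement of GAGTCTTTGCGTAG gives CTACGCAAAGACTC, found at positions 52–65 on the template; the primer anneals here to the top strand with its 3' end pointing upstream.
Product length = (reverse-primer end) − (forward-primer start) + 1 = 65 − 34 + 1 = 32 bp.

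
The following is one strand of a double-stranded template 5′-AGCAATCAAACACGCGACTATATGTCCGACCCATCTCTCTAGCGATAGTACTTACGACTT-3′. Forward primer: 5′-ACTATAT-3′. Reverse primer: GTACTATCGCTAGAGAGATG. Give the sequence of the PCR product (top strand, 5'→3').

The forward primer matches the template at positions 17–23.
Reverse complement of the reverse primer: CATCTCTCTAGCGATAGTAC. This occurs on the top strand at positions 32–51.
The product is the template from position 17 through 51 (35 bp).

5'-ACTATATGTCCGACCCATCTCTCTAGCGATAGTAC-3'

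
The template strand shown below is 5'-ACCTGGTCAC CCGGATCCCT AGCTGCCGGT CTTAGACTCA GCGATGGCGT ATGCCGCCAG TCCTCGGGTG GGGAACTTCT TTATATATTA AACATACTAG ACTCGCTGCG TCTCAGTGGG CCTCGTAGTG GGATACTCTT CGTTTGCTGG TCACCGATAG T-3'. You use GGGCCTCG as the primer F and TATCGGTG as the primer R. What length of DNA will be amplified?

Forward primer GGGCCTCG is found on the top strand at positions 118–125.
Reverse complement of the reverse primer: CACCGATA. This occurs on the top strand at positions 152–159.
Amplicon spans positions 118–159: 42 bp.

42 bp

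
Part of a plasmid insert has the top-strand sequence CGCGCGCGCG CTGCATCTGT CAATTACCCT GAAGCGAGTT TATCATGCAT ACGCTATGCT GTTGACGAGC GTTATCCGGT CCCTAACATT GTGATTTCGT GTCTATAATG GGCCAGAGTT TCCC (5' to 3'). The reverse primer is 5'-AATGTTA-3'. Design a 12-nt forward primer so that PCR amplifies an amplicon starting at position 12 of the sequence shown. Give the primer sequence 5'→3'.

5'-TGCATCTGTCAA-3'

The reverse primer's reverse complement TAACATT matches the template at positions 84–90; the product starts at position 12.
The forward primer is identical to the top strand over positions 12–23: TGCATCTGTCAA.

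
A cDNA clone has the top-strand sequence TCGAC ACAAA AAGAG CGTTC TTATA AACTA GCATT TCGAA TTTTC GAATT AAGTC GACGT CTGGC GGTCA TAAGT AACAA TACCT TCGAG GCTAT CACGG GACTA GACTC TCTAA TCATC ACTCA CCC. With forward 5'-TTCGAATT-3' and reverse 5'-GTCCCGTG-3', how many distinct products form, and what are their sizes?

Two products: 69 bp, 61 bp

The forward primer TTCGAATT matches the top strand at positions 35–42, 43–50.
The reverse primer's reverse complement is CACGGGAC, matching at positions 96–103.
Each forward site pairs with the reverse site to give a product ending at position 103: sizes 69, 61 bp.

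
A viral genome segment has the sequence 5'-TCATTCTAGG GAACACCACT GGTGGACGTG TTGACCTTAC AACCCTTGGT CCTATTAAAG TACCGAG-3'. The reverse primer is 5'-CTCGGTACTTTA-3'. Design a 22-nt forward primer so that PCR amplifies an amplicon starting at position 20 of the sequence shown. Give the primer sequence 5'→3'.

The reverse primer's reverse complement TAAAGTACCGAG matches the template at positions 56–67; the product starts at position 20.
The forward primer is identical to the top strand over positions 20–41: TGGTGGACGTGTTGACCTTACA.

5'-TGGTGGACGTGTTGACCTTACA-3'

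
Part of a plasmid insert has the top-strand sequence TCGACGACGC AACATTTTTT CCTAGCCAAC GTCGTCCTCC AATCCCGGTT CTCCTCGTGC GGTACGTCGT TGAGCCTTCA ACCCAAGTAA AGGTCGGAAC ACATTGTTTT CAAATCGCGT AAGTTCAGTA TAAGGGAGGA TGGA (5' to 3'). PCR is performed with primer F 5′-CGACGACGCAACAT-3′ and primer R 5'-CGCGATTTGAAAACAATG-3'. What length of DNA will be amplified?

118 bp

Forward primer CGACGACGCAACAT is found on the top strand at positions 2–15.
Taking the reverse complement of CGCGATTTGAAAACAATG gives CATTGTTTTCAAATCGCG, found at positions 102–119 on the template; the primer anneals here to the top strand with its 3' end pointing upstream.
Product length = (reverse-primer end) − (forward-primer start) + 1 = 119 − 2 + 1 = 118 bp.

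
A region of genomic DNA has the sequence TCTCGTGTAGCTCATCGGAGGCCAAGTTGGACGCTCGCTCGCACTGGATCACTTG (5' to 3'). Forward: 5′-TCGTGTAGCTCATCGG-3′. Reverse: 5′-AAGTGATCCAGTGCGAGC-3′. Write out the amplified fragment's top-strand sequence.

5'-TCGTGTAGCTCATCGGAGGCCAAGTTGGACGCTCGCTCGCACTGGATCACTT-3'

Forward primer TCGTGTAGCTCATCGG is found on the top strand at positions 3–18.
The reverse primer's reverse complement is GCTCGCACTGGATCACTT, which matches the template at positions 37–54.
The product is the template from position 3 through 54 (52 bp).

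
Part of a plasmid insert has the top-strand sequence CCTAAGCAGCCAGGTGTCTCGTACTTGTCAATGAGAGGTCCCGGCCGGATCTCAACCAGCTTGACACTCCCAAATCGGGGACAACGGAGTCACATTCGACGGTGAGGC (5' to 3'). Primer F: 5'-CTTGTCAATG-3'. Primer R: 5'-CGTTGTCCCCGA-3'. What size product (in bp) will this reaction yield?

The forward primer matches the template at positions 24–33.
Taking the reverse complement of CGTTGTCCCCGA gives TCGGGGACAACG, found at positions 75–86 on the template; the primer anneals here to the top strand with its 3' end pointing upstream.
Product length = (reverse-primer end) − (forward-primer start) + 1 = 86 − 24 + 1 = 63 bp.

63 bp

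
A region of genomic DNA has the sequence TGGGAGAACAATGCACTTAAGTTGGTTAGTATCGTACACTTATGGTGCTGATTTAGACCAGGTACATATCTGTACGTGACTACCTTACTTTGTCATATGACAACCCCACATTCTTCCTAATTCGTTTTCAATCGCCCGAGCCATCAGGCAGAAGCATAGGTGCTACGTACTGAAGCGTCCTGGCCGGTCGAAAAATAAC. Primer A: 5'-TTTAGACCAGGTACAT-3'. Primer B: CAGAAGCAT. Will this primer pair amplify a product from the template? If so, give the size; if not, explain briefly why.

No product — both primers anneal to the same strand and extend in the same direction.

Primer A (TTTAGACCAGGTACAT) matches the top strand at positions 52–67 (3' end points downstream).
Primer B (CAGAAGCAT) also matches the top strand directly, at positions 149–157 — its reverse complement ATGCTTCTG is not present.
Both primers anneal to the bottom strand with 3' ends pointing the same way, so neither can prime synthesis back toward the other.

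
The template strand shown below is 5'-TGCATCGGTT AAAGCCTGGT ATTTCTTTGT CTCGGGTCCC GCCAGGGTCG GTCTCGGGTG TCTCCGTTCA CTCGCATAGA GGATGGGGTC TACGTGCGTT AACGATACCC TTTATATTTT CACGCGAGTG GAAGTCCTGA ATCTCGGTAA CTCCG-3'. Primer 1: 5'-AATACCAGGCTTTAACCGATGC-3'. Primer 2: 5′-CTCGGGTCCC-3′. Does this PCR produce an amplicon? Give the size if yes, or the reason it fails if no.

Primer 1 (AATACCAGGCTTTAACCGATGC) has reverse complement GCATCGGTTAAAGCCTGGTATT, which matches the top strand at positions 2–23; primer 1 anneals to the top strand there with its 3' end pointing upstream toward position 2.
Primer 2 (CTCGGGTCCC) matches the top strand directly at positions 31–40; it anneals to the bottom strand with its 3' end pointing downstream toward position 40.
The 3' ends diverge (primer 1 extends toward position 1, primer 2 toward position 155), so the primers never converge on a shared product.

No product — the primers' 3' ends point away from each other.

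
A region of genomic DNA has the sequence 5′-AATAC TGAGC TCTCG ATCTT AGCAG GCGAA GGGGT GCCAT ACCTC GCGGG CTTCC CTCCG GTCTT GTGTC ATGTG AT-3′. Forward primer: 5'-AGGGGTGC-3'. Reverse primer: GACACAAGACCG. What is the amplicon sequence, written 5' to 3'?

5'-AGGGGTGCCATACCTCGCGGGCTTCCCTCCGGTCTTGTGTC-3'

The forward primer matches the template at positions 30–37.
Reverse complement of the reverse primer: CGGTCTTGTGTC. This occurs on the top strand at positions 59–70.
The product is the template from position 30 through 70 (41 bp).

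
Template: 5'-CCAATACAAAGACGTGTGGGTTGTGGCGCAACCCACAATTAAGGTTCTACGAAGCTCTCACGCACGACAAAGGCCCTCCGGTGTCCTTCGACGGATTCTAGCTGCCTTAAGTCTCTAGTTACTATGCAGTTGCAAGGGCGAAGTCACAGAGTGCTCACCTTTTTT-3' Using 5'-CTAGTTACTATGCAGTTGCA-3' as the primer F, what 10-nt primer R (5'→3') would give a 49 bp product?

The forward primer binds at positions 115–134, so a 49 bp product ends at position 115 + 49 − 1 = 163.
The reverse primer anneals to the top strand over positions 154–163, i.e. to CTCACCTTTT.
Its sequence written 5'→3' is the reverse complement: AAAAGGTGAG.

5'-AAAAGGTGAG-3'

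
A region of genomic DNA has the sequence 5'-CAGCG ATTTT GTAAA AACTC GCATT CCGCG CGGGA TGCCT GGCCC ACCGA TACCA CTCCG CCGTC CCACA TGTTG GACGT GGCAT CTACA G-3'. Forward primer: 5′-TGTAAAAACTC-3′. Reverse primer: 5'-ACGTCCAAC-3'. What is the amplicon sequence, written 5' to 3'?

5'-TGTAAAAACTCGCATTCCGCGCGGGATGCCTGGCCCACCGATACCACTCCGCCGTCCCACATGTTGGACGT-3'

Scanning the template, TGTAAAAACTC occurs at positions 10–20; this primer anneals to the bottom strand there with its 3' end pointing downstream.
Reverse complement of the reverse primer: GTTGGACGT. This occurs on the top strand at positions 72–80.
The product is the template from position 10 through 80 (71 bp).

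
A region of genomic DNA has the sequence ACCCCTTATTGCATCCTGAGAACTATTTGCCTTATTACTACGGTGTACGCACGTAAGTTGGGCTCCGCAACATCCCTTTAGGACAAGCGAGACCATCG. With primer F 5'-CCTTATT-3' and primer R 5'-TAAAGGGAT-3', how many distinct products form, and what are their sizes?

Two products: 77 bp, 51 bp

The forward primer CCTTATT matches the top strand at positions 4–10, 30–36.
The reverse primer's reverse complement is ATCCCTTTA, matching at positions 72–80.
Each forward site pairs with the reverse site to give a product ending at position 80: sizes 77, 51 bp.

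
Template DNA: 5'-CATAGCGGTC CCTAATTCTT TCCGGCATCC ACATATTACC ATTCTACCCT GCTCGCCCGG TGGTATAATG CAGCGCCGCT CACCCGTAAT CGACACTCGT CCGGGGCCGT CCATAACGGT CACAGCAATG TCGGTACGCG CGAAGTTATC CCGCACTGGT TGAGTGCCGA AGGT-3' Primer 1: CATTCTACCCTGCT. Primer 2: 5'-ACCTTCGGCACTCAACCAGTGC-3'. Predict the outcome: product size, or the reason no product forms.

Yes — a 135 bp product.

Primer 1 (CATTCTACCCTGCT) matches the top strand at positions 40–53; it acts as a forward primer.
Primer 2's reverse complement is GCACTGGTTGAGTGCCGAAGGT, matching the top strand at positions 153–174; it acts as a reverse primer.
The 3' ends face each other across positions 40–174, giving a 135 bp product.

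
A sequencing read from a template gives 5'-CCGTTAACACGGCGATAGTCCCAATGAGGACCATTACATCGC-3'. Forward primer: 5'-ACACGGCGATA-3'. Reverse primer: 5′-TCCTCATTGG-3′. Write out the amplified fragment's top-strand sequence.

Scanning the template, ACACGGCGATA occurs at positions 7–17; this primer anneals to the bottom strand there with its 3' end pointing downstream.
Reverse complement of the reverse primer: CCAATGAGGA. This occurs on the top strand at positions 21–30.
The product is the template from position 7 through 30 (24 bp).

5'-ACACGGCGATAGTCCCAATGAGGA-3'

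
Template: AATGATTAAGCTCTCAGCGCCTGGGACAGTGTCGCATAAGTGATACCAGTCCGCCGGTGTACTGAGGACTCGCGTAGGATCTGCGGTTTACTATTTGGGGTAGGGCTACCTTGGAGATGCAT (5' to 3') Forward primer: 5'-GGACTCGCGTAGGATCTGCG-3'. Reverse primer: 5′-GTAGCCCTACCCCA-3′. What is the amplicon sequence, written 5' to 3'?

5'-GGACTCGCGTAGGATCTGCGGTTTACTATTTGGGGTAGGGCTAC-3'

Scanning the template, GGACTCGCGTAGGATCTGCG occurs at positions 66–85; this primer anneals to the bottom strand there with its 3' end pointing downstream.
The reverse primer's reverse complement is TGGGGTAGGGCTAC, which matches the template at positions 96–109.
The product is the template from position 66 through 109 (44 bp).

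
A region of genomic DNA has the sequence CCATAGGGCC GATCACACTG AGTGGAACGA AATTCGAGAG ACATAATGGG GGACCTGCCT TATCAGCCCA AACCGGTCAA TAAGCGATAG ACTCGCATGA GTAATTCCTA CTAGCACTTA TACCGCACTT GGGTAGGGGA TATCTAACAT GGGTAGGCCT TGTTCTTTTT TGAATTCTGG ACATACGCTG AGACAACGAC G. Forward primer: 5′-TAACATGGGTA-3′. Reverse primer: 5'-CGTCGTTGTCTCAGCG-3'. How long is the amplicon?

Forward primer TAACATGGGTA is found on the top strand at positions 145–155.
Taking the reverse complement of CGTCGTTGTCTCAGCG gives CGCTGAGACAACGACG, found at positions 186–201 on the template; the primer anneals here to the top strand with its 3' end pointing upstream.
Product length = (reverse-primer end) − (forward-primer start) + 1 = 201 − 145 + 1 = 57 bp.

57 bp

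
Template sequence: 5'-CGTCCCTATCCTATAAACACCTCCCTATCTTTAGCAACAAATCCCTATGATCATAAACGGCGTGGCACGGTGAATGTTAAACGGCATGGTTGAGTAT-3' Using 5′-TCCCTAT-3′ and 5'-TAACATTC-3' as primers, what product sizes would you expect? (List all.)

77 bp, 58 bp, 38 bp

The forward primer TCCCTAT matches the top strand at positions 3–9, 22–28, 42–48.
The reverse primer's reverse complement is GAATGTTA, matching at positions 72–79.
Each forward site pairs with the reverse site to give a product ending at position 79: sizes 77, 58, 38 bp.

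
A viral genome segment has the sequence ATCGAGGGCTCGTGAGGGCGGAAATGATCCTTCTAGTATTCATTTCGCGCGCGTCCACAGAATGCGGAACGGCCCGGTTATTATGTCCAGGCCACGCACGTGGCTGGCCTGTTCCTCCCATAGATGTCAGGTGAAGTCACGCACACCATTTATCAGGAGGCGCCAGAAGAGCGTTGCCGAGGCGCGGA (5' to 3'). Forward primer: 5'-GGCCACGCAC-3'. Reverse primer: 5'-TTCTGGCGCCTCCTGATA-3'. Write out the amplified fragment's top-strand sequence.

The forward primer matches the template at positions 90–99.
The reverse primer's reverse complement is TATCAGGAGGCGCCAGAA, which matches the template at positions 151–168.
The product is the template from position 90 through 168 (79 bp).

5'-GGCCACGCACGTGGCTGGCCTGTTCCTCCCATAGATGTCAGGTGAAGTCACGCACACCATTTATCAGGAGGCGCCAGAA-3'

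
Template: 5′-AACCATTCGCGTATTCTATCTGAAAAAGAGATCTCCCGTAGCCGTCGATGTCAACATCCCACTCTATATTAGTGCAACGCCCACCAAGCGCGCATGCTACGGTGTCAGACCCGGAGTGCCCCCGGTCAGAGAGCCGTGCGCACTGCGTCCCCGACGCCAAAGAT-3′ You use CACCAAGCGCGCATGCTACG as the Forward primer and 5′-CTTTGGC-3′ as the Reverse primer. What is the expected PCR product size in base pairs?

The forward primer matches the template at positions 82–101.
Reverse complement of the reverse primer: GCCAAAG. This occurs on the top strand at positions 156–162.
Amplicon spans positions 82–162: 81 bp.

81 bp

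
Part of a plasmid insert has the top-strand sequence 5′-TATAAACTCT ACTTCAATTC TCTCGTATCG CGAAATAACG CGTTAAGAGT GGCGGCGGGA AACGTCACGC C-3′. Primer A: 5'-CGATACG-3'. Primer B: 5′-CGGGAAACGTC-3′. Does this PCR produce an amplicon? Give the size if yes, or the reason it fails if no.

Primer A (CGATACG) has reverse complement CGTATCG, which matches the top strand at positions 24–30; primer A anneals to the top strand there with its 3' end pointing upstream toward position 24.
Primer B (CGGGAAACGTC) matches the top strand directly at positions 56–66; it anneals to the bottom strand with its 3' end pointing downstream toward position 66.
The 3' ends diverge (primer A extends toward position 1, primer B toward position 71), so the primers never converge on a shared product.

No product — the primers' 3' ends point away from each other.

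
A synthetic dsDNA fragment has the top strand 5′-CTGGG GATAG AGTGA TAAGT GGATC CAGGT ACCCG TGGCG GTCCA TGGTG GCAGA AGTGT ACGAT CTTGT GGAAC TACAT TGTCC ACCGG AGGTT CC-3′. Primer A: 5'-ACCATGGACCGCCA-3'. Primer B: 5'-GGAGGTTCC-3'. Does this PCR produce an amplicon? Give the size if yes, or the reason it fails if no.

No product — the primers' 3' ends point away from each other.

Primer A (ACCATGGACCGCCA) has reverse complement TGGCGGTCCATGGT, which matches the top strand at positions 36–49; primer A anneals to the top strand there with its 3' end pointing upstream toward position 36.
Primer B (GGAGGTTCC) matches the top strand directly at positions 89–97; it anneals to the bottom strand with its 3' end pointing downstream toward position 97.
The 3' ends diverge (primer A extends toward position 1, primer B toward position 97), so the primers never converge on a shared product.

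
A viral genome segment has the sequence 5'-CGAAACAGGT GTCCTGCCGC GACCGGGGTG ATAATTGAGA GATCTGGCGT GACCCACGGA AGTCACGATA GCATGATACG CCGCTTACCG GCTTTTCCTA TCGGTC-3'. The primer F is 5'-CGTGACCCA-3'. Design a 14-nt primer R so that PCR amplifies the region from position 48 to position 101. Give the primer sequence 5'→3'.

The product's 3' end on the top strand is position 101.
The reverse primer anneals to the top strand over positions 88–101, i.e. to CCGGCTTTTCCTAT.
Its sequence written 5'→3' is the reverse complement: ATAGGAAAAGCCGG.

5'-ATAGGAAAAGCCGG-3'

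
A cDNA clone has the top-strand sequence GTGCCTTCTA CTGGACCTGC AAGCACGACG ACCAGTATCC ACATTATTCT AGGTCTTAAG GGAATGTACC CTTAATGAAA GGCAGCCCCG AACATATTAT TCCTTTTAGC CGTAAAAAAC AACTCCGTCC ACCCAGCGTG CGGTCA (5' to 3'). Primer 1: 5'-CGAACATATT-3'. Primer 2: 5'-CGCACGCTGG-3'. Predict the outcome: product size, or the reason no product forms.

Yes — a 54 bp product.

Primer 1 (CGAACATATT) matches the top strand at positions 89–98; it acts as a forward primer.
Primer 2's reverse complement is CCAGCGTGCG, matching the top strand at positions 133–142; it acts as a reverse primer.
The 3' ends face each other across positions 89–142, giving a 54 bp product.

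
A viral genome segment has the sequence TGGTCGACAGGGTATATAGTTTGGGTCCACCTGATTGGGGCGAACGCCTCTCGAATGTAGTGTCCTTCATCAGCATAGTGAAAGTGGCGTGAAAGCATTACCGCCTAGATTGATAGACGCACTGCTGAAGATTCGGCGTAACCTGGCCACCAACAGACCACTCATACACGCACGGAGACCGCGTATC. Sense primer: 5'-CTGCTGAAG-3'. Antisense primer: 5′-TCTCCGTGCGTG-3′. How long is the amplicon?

57 bp

Scanning the template, CTGCTGAAG occurs at positions 122–130; this primer anneals to the bottom strand there with its 3' end pointing downstream.
Taking the reverse complement of TCTCCGTGCGTG gives CACGCACGGAGA, found at positions 167–178 on the template; the primer anneals here to the top strand with its 3' end pointing upstream.
Amplicon spans positions 122–178: 57 bp.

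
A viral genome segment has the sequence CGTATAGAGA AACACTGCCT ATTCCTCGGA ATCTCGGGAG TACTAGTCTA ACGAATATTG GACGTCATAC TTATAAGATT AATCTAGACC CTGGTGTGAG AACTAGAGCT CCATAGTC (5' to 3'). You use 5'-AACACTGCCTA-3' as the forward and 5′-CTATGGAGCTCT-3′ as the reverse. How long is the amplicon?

Forward primer AACACTGCCTA is found on the top strand at positions 11–21.
Taking the reverse complement of CTATGGAGCTCT gives AGAGCTCCATAG, found at positions 105–116 on the template; the primer anneals here to the top strand with its 3' end pointing upstream.
The product runs from position 11 to position 116, so its length is 116 − 11 + 1 = 106 bp.

106 bp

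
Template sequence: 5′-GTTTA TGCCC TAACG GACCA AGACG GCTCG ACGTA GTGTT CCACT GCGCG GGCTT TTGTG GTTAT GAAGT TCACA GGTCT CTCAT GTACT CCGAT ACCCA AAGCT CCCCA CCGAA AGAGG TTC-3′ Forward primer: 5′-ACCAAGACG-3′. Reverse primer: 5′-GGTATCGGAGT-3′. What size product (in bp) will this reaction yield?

82 bp

Scanning the template, ACCAAGACG occurs at positions 17–25; this primer anneals to the bottom strand there with its 3' end pointing downstream.
Reverse complement of the reverse primer: ACTCCGATACC. This occurs on the top strand at positions 88–98.
The product runs from position 17 to position 98, so its length is 98 − 17 + 1 = 82 bp.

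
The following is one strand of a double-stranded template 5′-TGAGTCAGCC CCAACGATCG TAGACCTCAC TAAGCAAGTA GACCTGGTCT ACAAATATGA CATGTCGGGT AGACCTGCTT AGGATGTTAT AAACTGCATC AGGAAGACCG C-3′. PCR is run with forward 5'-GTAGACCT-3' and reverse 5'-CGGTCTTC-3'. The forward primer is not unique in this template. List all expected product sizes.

The forward primer GTAGACCT matches the top strand at positions 20–27, 38–45, 69–76.
The reverse primer's reverse complement is GAAGACCG, matching at positions 103–110.
Each forward site pairs with the reverse site to give a product ending at position 110: sizes 91, 73, 42 bp.

91 bp, 73 bp, 42 bp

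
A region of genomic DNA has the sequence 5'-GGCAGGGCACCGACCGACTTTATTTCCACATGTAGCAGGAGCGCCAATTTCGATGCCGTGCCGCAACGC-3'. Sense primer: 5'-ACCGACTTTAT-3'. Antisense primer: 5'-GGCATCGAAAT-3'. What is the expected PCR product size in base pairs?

45 bp

Forward primer ACCGACTTTAT is found on the top strand at positions 13–23.
Taking the reverse complement of GGCATCGAAAT gives ATTTCGATGCC, found at positions 47–57 on the template; the primer anneals here to the top strand with its 3' end pointing upstream.
The product runs from position 13 to position 57, so its length is 57 − 13 + 1 = 45 bp.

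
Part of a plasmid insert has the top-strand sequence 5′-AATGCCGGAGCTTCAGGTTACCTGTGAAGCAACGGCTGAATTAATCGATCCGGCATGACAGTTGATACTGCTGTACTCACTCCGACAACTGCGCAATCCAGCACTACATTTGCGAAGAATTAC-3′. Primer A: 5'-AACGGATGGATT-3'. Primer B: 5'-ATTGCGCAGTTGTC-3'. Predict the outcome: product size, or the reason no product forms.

Primer A (AACGGATGGATT) does not match the top strand, and its reverse complement AATCCATCCGTT does not match either.
With no annealing site for primer A, no amplification occurs.

No product — primer A has no binding site in the template.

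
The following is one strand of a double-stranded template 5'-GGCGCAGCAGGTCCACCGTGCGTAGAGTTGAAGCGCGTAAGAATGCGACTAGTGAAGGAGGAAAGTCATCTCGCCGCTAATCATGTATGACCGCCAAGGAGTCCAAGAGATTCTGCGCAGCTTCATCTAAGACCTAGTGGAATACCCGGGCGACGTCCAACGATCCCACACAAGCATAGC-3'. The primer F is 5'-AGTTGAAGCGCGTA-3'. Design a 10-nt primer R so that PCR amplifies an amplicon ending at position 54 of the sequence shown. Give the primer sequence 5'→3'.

5'-CACTAGTCGC-3'

The forward primer binds at positions 26–39; the product's 3' end on the top strand is position 54.
The reverse primer anneals to the top strand over positions 45–54, i.e. to GCGACTAGTG.
Its sequence written 5'→3' is the reverse complement: CACTAGTCGC.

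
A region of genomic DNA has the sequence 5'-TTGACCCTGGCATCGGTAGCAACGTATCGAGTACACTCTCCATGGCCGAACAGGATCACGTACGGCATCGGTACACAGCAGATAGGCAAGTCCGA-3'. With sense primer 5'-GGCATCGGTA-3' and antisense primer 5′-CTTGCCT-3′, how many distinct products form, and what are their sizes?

Two products: 82 bp, 27 bp

The forward primer GGCATCGGTA matches the top strand at positions 9–18, 64–73.
The reverse primer's reverse complement is AGGCAAG, matching at positions 84–90.
Each forward site pairs with the reverse site to give a product ending at position 90: sizes 82, 27 bp.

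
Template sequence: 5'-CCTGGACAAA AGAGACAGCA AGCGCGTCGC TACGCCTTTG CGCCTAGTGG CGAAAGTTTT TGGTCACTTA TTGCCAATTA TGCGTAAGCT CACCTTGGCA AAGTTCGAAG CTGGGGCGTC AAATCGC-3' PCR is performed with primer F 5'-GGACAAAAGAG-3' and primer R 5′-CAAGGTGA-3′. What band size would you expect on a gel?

Forward primer GGACAAAAGAG is found on the top strand at positions 4–14.
Reverse complement of the reverse primer: TCACCTTG. This occurs on the top strand at positions 90–97.
The product runs from position 4 to position 97, so its length is 97 − 4 + 1 = 94 bp.

94 bp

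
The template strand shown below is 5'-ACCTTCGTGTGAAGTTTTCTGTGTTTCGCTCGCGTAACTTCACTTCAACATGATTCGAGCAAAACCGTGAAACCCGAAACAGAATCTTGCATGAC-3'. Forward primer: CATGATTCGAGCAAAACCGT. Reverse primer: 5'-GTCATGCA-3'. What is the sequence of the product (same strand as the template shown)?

Scanning the template, CATGATTCGAGCAAAACCGT occurs at positions 49–68; this primer anneals to the bottom strand there with its 3' end pointing downstream.
Reverse complement of the reverse primer: TGCATGAC. This occurs on the top strand at positions 88–95.
The product is the template from position 49 through 95 (47 bp).

5'-CATGATTCGAGCAAAACCGTGAAACCCGAAACAGAATCTTGCATGAC-3'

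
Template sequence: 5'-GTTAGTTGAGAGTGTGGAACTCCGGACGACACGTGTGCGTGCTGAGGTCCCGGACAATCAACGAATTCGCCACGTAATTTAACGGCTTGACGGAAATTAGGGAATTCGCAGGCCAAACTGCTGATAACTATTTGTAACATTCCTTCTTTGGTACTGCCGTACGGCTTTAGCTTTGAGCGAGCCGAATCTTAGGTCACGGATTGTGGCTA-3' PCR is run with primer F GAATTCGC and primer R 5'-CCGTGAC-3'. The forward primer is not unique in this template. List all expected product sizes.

137 bp, 98 bp

The forward primer GAATTCGC matches the top strand at positions 63–70, 102–109.
The reverse primer's reverse complement is GTCACGG, matching at positions 193–199.
Each forward site pairs with the reverse site to give a product ending at position 199: sizes 137, 98 bp.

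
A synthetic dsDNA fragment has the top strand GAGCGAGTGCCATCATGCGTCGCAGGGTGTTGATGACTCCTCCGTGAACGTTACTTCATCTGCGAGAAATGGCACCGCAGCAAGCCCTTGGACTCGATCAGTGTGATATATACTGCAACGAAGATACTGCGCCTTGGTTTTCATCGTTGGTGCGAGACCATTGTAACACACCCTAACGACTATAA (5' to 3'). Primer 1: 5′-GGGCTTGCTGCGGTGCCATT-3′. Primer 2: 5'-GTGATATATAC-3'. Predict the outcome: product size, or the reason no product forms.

No product — the primers' 3' ends point away from each other.

Primer 1 (GGGCTTGCTGCGGTGCCATT) has reverse complement AATGGCACCGCAGCAAGCCC, which matches the top strand at positions 68–87; primer 1 anneals to the top strand there with its 3' end pointing upstream toward position 68.
Primer 2 (GTGATATATAC) matches the top strand directly at positions 103–113; it anneals to the bottom strand with its 3' end pointing downstream toward position 113.
The 3' ends diverge (primer 1 extends toward position 1, primer 2 toward position 185), so the primers never converge on a shared product.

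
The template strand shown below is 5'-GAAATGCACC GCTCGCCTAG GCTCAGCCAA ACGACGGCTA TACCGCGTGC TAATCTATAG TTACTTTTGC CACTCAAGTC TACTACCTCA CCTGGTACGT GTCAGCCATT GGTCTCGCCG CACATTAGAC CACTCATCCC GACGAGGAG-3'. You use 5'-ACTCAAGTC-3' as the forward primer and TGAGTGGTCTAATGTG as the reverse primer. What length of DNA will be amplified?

65 bp

The forward primer matches the template at positions 72–80.
The reverse primer's reverse complement is CACATTAGACCACTCA, which matches the template at positions 121–136.
Product length = (reverse-primer end) − (forward-primer start) + 1 = 136 − 72 + 1 = 65 bp.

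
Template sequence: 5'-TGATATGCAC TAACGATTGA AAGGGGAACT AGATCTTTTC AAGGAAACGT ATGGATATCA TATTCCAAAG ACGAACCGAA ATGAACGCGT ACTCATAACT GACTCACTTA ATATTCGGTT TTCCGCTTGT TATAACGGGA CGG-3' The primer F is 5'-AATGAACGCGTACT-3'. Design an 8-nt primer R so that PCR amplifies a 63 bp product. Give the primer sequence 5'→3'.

5'-CGTCCCGT-3'

The forward primer binds at positions 80–93, so a 63 bp product ends at position 80 + 63 − 1 = 142.
The reverse primer anneals to the top strand over positions 135–142, i.e. to ACGGGACG.
Its sequence written 5'→3' is the reverse complement: CGTCCCGT.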